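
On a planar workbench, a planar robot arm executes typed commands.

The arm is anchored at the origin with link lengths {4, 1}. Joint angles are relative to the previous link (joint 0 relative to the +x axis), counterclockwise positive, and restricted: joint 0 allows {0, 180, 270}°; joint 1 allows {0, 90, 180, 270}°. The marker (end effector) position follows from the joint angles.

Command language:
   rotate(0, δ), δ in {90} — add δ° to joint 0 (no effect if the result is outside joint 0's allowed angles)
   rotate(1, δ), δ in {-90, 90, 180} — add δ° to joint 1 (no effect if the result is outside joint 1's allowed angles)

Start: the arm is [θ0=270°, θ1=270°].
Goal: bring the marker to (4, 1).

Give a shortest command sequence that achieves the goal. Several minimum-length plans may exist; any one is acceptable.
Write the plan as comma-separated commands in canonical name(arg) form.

from: [θ0=270°, θ1=270°]
t=1 rotate(1, 180) ⇒ [θ0=270°, θ1=90°]
t=2 rotate(0, 90) ⇒ [θ0=0°, θ1=90°]
no 1-step plan works, so 2 is optimal.

rotate(1, 180), rotate(0, 90)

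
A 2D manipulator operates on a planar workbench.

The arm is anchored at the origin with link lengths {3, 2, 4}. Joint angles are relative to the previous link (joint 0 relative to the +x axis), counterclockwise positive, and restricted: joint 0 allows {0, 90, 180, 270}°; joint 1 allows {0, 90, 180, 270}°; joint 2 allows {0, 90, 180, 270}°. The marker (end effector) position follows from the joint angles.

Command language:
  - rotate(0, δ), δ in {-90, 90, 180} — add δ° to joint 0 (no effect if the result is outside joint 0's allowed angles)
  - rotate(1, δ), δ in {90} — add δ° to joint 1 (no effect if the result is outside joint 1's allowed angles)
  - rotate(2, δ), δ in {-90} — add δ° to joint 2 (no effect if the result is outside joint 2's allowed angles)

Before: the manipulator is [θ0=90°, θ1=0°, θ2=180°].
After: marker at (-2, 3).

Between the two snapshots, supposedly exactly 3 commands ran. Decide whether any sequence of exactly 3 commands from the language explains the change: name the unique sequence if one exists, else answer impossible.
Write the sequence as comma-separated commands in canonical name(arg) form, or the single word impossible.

from: [θ0=90°, θ1=0°, θ2=180°]
step 1 (rotate(1, 90)): [θ0=90°, θ1=90°, θ2=180°]
step 2 (rotate(1, 90)): [θ0=90°, θ1=180°, θ2=180°]
step 3 (rotate(1, 90)): [θ0=90°, θ1=270°, θ2=180°]
no other 3-command option fits: unique.

rotate(1, 90), rotate(1, 90), rotate(1, 90)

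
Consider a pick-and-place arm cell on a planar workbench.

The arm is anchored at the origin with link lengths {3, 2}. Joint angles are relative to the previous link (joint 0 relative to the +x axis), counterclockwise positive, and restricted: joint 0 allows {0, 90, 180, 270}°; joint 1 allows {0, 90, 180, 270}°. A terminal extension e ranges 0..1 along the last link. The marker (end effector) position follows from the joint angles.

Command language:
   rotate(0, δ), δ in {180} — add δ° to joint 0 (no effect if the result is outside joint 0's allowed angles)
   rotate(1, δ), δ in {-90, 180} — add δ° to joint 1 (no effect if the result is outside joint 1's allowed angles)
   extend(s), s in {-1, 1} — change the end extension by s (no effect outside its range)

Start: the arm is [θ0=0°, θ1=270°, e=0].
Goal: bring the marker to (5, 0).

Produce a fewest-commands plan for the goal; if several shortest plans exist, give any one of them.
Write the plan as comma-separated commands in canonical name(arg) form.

rotate(1, 180), rotate(1, -90)

begin: [θ0=0°, θ1=270°, e=0]
t=1 rotate(1, 180) ⇒ [θ0=0°, θ1=90°, e=0]
t=2 rotate(1, -90) ⇒ [θ0=0°, θ1=0°, e=0]
nothing shorter than 2 reaches the goal.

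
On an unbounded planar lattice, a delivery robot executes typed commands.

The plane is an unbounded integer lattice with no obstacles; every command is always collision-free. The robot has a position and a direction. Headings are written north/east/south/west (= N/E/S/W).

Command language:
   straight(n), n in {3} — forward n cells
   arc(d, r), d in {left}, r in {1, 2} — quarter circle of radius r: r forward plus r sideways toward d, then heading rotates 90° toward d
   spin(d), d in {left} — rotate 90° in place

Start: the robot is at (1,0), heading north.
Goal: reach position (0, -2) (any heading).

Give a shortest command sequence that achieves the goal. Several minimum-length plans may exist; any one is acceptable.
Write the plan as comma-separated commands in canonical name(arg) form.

arc(left, 1), spin(left), straight(3)

t0: at (1,0), heading north
1. arc(left, 1) → at (0,1), heading west
2. spin(left) → at (0,1), heading south
3. straight(3) → at (0,-2), heading south
minimal: 3 command(s), checked below 3.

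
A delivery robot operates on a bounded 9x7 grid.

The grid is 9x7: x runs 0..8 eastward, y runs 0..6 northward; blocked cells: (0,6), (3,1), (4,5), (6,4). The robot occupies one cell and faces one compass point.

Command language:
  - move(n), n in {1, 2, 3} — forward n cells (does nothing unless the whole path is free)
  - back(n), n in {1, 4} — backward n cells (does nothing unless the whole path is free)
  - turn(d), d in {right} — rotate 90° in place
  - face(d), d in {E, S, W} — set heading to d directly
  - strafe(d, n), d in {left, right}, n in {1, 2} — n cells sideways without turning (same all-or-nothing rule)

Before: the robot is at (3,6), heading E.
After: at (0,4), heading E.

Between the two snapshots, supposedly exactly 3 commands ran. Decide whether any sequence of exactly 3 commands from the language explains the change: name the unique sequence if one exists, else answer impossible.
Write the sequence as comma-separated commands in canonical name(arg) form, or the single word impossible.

key: still facing E at the end — nothing in the sequence rotates
initial: at (3,6), heading E
[1] after strafe(right, 2): at (3,4), heading E
[2] after move(1): at (4,4), heading E
[3] after back(4): at (0,4), heading E
all 2197 alternatives checked — unique.

strafe(right, 2), move(1), back(4)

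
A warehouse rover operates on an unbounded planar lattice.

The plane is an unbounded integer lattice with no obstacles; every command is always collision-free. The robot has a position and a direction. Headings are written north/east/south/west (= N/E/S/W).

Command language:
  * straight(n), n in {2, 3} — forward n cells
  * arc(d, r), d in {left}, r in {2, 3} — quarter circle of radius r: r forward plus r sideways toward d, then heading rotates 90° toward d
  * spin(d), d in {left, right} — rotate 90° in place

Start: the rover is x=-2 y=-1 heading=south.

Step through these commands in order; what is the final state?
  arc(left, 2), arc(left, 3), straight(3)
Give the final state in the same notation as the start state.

start: x=-2 y=-1 heading=south
1. arc(left, 2) → x=0 y=-3 heading=east
2. arc(left, 3) → x=3 y=0 heading=north
3. straight(3) → x=3 y=3 heading=north

x=3 y=3 heading=north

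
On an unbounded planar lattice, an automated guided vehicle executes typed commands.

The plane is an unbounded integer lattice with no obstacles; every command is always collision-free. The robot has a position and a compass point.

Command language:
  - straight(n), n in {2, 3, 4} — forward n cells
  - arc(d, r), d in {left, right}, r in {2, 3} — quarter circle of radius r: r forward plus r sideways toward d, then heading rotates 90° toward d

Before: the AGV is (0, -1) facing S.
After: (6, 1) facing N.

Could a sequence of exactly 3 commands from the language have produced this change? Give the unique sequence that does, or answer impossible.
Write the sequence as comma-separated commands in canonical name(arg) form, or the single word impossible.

key: running straight(2) before arc(left, 3) would end elsewhere — order is forced
start: (0, -1) facing S
t=1 arc(left, 3) ⇒ (3, -4) facing E
t=2 arc(left, 3) ⇒ (6, -1) facing N
t=3 straight(2) ⇒ (6, 1) facing N
no rival 3-sequence matches.

arc(left, 3), arc(left, 3), straight(2)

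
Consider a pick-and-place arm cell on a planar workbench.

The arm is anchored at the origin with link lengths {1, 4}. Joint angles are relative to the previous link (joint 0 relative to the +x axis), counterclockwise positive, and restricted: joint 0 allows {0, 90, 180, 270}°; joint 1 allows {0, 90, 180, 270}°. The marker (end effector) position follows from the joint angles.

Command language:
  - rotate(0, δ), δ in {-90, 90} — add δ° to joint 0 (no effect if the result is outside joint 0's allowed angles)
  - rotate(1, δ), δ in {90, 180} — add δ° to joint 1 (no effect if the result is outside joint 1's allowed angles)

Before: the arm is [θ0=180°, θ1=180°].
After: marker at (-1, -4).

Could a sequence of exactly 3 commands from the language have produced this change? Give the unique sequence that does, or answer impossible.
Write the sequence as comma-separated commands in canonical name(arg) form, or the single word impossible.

from: [θ0=180°, θ1=180°]
[1] after rotate(1, 90): [θ0=180°, θ1=270°]
[2] after rotate(1, 90): [θ0=180°, θ1=0°]
[3] after rotate(1, 90): [θ0=180°, θ1=90°]
all 64 alternatives checked — unique.

rotate(1, 90), rotate(1, 90), rotate(1, 90)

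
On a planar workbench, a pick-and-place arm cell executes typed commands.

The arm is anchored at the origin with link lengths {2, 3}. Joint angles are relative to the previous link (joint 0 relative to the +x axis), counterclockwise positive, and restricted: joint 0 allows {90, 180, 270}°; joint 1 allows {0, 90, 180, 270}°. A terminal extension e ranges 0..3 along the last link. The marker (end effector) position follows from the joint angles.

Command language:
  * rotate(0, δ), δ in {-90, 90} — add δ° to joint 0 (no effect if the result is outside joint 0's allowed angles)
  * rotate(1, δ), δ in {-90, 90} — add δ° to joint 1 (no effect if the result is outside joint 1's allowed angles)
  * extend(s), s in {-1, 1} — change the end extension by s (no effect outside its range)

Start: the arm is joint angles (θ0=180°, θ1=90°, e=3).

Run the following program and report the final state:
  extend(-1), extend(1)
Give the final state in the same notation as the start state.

joint angles (θ0=180°, θ1=90°, e=3)

from: joint angles (θ0=180°, θ1=90°, e=3)
1. extend(-1) → joint angles (θ0=180°, θ1=90°, e=2)
2. extend(1) → joint angles (θ0=180°, θ1=90°, e=3)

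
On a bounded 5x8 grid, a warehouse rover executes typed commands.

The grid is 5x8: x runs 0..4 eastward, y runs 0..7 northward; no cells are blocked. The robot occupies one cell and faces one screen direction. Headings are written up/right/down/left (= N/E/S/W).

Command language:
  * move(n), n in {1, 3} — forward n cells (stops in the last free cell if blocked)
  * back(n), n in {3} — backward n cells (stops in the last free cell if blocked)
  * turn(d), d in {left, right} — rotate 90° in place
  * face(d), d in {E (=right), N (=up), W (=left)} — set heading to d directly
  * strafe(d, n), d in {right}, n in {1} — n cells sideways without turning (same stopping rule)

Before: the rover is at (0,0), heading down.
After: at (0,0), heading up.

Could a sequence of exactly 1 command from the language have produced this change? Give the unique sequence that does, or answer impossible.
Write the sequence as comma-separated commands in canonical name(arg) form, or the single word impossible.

key: (0,0) unchanged — the single command moves nothing
initial: at (0,0), heading down
[1] after face(N): at (0,0), heading up
uniquely the one of 9 1-step routes that fits.

face(N)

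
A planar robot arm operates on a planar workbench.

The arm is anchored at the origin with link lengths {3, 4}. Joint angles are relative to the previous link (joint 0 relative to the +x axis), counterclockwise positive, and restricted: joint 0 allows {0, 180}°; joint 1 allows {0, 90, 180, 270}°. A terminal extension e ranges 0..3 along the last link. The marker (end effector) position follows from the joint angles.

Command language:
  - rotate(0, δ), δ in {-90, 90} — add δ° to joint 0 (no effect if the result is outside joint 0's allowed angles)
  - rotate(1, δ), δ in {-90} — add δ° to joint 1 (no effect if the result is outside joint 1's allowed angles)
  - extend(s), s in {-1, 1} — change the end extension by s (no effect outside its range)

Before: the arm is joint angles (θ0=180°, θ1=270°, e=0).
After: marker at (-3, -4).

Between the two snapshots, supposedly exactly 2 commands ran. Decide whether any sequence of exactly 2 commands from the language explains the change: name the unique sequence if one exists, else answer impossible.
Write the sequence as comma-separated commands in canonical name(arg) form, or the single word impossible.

t0: joint angles (θ0=180°, θ1=270°, e=0)
1. rotate(1, -90) → joint angles (θ0=180°, θ1=180°, e=0)
2. rotate(1, -90) → joint angles (θ0=180°, θ1=90°, e=0)
no rival 2-sequence matches.

rotate(1, -90), rotate(1, -90)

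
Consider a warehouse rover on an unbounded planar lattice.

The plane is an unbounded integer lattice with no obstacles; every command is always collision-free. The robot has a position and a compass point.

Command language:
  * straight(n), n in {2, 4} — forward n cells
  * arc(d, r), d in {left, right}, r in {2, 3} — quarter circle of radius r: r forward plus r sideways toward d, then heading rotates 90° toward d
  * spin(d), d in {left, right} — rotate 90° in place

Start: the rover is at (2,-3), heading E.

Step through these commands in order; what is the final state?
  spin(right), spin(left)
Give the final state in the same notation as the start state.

at (2,-3), heading E

begin: at (2,-3), heading E
step 1 (spin(right)): at (2,-3), heading S
step 2 (spin(left)): at (2,-3), heading E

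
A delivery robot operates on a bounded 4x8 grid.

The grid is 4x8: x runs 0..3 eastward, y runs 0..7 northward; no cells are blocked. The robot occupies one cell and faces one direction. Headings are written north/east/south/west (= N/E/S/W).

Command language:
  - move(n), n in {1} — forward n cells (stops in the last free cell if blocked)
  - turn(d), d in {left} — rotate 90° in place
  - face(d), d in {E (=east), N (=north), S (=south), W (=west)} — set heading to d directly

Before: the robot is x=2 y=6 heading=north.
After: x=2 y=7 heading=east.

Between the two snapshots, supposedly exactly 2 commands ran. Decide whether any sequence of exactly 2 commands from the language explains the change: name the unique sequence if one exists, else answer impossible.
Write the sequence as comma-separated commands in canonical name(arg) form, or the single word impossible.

move(1), face(E)

key: running face(E) before move(1) would end elsewhere — order is forced
start: x=2 y=6 heading=north
t=1 move(1) ⇒ x=2 y=7 heading=north
t=2 face(E) ⇒ x=2 y=7 heading=east
all 36 alternatives checked — unique.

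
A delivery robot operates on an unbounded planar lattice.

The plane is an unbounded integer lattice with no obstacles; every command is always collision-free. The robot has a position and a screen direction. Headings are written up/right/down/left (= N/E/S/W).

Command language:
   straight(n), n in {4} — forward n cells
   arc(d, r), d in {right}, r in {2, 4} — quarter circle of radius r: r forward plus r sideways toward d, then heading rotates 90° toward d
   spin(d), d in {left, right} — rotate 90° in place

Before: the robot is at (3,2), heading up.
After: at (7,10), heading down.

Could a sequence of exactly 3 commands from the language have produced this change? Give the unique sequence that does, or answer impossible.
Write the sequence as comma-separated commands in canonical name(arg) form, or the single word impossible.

key: running spin(right) before straight(4) would end elsewhere — order is forced
start: at (3,2), heading up
step 1 (straight(4)): at (3,6), heading up
step 2 (arc(right, 4)): at (7,10), heading right
step 3 (spin(right)): at (7,10), heading down
all 125 alternatives checked — unique.

straight(4), arc(right, 4), spin(right)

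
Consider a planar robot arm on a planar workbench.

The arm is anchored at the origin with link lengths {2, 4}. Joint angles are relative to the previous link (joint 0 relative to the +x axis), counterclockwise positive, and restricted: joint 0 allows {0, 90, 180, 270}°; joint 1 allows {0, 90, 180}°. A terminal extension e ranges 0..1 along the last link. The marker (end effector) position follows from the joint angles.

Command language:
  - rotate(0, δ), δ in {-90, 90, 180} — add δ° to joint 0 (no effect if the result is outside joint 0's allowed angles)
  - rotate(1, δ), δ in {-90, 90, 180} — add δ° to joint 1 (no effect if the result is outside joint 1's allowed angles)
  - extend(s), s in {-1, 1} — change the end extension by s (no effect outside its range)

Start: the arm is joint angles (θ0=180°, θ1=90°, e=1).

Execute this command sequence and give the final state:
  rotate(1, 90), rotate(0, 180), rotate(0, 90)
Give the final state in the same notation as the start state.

joint angles (θ0=90°, θ1=180°, e=1)

from: joint angles (θ0=180°, θ1=90°, e=1)
1. rotate(1, 90) → joint angles (θ0=180°, θ1=180°, e=1)
2. rotate(0, 180) → joint angles (θ0=0°, θ1=180°, e=1)
3. rotate(0, 90) → joint angles (θ0=90°, θ1=180°, e=1)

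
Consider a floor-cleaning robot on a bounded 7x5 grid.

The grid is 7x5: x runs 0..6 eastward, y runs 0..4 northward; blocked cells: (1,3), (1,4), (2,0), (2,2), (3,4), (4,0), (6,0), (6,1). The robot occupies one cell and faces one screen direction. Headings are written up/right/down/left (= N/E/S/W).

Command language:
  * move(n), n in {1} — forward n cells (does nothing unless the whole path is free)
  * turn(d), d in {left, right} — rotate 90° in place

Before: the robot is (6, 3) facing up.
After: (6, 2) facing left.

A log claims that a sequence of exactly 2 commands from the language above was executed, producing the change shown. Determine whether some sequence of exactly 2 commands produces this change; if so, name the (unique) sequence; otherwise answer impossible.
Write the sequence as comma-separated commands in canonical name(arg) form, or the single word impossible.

every 2-command combo misses the target.

impossible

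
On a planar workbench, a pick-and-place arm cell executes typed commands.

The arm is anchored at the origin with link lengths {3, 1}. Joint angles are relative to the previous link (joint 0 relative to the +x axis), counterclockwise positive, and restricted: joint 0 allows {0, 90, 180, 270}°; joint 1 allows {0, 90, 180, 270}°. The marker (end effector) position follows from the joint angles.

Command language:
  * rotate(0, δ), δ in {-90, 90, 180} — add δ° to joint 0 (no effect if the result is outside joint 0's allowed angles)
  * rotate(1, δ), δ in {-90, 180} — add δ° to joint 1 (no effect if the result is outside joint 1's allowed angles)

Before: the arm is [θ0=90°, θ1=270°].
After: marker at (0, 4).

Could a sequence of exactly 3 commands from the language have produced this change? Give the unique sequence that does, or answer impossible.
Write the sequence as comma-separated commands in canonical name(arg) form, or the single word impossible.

begin: [θ0=90°, θ1=270°]
1. rotate(1, -90) → [θ0=90°, θ1=180°]
2. rotate(1, -90) → [θ0=90°, θ1=90°]
3. rotate(1, -90) → [θ0=90°, θ1=0°]
uniquely the one of 125 3-step routes that fits.

rotate(1, -90), rotate(1, -90), rotate(1, -90)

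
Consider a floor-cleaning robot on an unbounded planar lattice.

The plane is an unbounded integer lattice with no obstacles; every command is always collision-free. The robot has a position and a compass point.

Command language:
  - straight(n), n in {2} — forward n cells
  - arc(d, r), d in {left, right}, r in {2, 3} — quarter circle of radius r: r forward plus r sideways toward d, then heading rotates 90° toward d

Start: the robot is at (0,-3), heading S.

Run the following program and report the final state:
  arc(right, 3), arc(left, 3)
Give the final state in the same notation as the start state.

at (-6,-9), heading S

t0: at (0,-3), heading S
[1] after arc(right, 3): at (-3,-6), heading W
[2] after arc(left, 3): at (-6,-9), heading S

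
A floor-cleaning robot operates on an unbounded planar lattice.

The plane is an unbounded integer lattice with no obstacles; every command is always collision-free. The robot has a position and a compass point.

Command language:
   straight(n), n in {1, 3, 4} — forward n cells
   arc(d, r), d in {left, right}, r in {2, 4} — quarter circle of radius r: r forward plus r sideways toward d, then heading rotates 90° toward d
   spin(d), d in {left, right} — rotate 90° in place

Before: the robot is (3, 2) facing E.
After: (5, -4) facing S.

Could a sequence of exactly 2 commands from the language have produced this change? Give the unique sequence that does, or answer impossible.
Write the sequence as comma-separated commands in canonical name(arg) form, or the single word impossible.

key: position moved to (5,-4) AND the heading swung to S — translation plus rotation needed
initial: (3, 2) facing E
step 1 (arc(right, 2)): (5, 0) facing S
step 2 (straight(4)): (5, -4) facing S
uniquely the one of 81 2-step routes that fits.

arc(right, 2), straight(4)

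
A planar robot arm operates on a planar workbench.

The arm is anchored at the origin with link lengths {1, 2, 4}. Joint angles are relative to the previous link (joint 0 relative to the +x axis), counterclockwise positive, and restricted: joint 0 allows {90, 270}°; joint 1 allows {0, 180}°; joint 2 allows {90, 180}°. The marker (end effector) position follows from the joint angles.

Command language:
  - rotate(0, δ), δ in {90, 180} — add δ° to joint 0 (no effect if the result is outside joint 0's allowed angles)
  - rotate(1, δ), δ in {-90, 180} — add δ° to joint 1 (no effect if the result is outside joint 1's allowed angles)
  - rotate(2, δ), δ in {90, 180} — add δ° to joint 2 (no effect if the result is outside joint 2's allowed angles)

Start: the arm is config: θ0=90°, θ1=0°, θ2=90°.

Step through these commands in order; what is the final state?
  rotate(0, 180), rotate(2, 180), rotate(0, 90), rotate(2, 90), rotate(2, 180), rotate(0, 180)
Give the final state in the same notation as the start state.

config: θ0=90°, θ1=0°, θ2=180°

start: config: θ0=90°, θ1=0°, θ2=90°
1. rotate(0, 180) → config: θ0=270°, θ1=0°, θ2=90°
2. rotate(2, 180) → config: θ0=270°, θ1=0°, θ2=90°
3. rotate(0, 90) → config: θ0=270°, θ1=0°, θ2=90°
4. rotate(2, 90) → config: θ0=270°, θ1=0°, θ2=180°
5. rotate(2, 180) → config: θ0=270°, θ1=0°, θ2=180°
6. rotate(0, 180) → config: θ0=90°, θ1=0°, θ2=180°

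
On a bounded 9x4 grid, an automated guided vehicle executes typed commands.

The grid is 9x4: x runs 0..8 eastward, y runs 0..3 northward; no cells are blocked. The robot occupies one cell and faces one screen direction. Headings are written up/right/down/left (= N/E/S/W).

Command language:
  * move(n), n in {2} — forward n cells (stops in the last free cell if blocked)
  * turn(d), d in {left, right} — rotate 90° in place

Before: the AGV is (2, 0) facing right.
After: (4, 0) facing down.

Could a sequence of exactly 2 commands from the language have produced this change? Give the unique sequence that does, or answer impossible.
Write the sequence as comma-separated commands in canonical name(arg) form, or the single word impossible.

move(2), turn(right)

key: position moved to (4,0) AND the heading swung to S — translation plus rotation needed
initial: (2, 0) facing right
1. move(2) → (4, 0) facing right
2. turn(right) → (4, 0) facing down
no rival 2-sequence matches.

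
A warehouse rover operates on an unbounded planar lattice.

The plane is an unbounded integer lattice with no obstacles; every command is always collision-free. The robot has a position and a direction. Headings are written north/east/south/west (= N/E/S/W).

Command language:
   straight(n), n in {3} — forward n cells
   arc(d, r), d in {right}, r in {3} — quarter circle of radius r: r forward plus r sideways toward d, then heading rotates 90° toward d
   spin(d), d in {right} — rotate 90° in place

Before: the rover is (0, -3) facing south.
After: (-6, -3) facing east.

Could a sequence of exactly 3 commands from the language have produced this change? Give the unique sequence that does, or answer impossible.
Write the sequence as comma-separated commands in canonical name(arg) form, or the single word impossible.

key: position moved to (-6,-3) AND the heading swung to E — translation plus rotation needed
begin: (0, -3) facing south
step 1 (arc(right, 3)): (-3, -6) facing west
step 2 (arc(right, 3)): (-6, -3) facing north
step 3 (spin(right)): (-6, -3) facing east
no rival 3-sequence matches.

arc(right, 3), arc(right, 3), spin(right)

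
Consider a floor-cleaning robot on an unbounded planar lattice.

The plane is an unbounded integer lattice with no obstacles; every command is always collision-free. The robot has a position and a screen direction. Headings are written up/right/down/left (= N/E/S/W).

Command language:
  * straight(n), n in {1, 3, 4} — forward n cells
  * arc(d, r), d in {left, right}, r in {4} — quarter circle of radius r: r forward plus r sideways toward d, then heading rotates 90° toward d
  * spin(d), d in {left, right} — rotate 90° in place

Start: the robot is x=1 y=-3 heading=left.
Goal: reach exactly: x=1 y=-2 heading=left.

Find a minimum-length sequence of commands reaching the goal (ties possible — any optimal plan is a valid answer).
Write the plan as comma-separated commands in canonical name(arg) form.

spin(right), straight(1), spin(left)

start: x=1 y=-3 heading=left
step 1 (spin(right)): x=1 y=-3 heading=up
step 2 (straight(1)): x=1 y=-2 heading=up
step 3 (spin(left)): x=1 y=-2 heading=left
minimal: 3 command(s), checked below 3.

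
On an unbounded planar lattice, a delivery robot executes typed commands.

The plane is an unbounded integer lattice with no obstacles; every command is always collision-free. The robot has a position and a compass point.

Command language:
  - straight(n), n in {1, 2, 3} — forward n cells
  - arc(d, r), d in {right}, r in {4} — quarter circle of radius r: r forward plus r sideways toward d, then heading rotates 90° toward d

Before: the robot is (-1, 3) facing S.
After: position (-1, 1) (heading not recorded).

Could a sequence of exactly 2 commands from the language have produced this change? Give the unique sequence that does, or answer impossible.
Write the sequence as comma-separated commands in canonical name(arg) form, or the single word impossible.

straight(1), straight(1)

start: (-1, 3) facing S
1. straight(1) → (-1, 2) facing S
2. straight(1) → (-1, 1) facing S
no other 2-command option fits: unique.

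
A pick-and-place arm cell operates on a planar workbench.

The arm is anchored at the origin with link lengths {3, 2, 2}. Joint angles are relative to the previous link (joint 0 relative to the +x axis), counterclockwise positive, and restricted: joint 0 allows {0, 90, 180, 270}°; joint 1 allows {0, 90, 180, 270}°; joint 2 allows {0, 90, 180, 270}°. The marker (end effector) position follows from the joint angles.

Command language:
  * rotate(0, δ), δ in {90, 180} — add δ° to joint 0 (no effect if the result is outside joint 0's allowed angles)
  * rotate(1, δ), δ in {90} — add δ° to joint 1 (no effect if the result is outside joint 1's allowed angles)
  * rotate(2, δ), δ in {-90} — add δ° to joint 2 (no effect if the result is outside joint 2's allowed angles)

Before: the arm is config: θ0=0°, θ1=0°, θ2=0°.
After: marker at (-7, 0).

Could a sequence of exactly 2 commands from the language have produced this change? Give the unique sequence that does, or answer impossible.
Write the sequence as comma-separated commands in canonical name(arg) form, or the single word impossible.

rotate(0, 90), rotate(0, 90)

start: config: θ0=0°, θ1=0°, θ2=0°
step 1 (rotate(0, 90)): config: θ0=90°, θ1=0°, θ2=0°
step 2 (rotate(0, 90)): config: θ0=180°, θ1=0°, θ2=0°
all 16 alternatives checked — unique.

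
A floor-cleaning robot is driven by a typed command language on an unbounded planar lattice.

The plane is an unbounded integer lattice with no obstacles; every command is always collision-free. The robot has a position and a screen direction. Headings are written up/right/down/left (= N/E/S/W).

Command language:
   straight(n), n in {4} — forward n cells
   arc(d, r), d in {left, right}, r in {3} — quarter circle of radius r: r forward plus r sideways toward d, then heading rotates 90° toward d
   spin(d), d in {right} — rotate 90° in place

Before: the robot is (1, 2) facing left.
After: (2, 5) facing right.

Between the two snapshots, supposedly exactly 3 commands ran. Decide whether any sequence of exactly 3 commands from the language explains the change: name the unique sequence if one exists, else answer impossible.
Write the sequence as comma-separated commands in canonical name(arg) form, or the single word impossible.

key: running straight(4) before arc(right, 3) would end elsewhere — order is forced
initial: (1, 2) facing left
1. arc(right, 3) → (-2, 5) facing up
2. spin(right) → (-2, 5) facing right
3. straight(4) → (2, 5) facing right
all 64 alternatives checked — unique.

arc(right, 3), spin(right), straight(4)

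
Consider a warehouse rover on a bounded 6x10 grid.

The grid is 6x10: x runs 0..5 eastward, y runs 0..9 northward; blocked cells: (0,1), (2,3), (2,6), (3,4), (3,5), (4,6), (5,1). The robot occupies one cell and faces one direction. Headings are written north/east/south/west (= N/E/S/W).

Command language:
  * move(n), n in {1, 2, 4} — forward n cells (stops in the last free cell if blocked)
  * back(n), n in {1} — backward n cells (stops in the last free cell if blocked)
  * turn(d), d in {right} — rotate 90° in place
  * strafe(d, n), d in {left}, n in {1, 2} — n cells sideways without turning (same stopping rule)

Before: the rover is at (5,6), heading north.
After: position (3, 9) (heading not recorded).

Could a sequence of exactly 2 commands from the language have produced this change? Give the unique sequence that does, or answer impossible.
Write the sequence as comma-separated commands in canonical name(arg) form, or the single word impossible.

move(4), strafe(left, 2)

key: running strafe(left, 2) before move(4) would end elsewhere — order is forced
initial: at (5,6), heading north
t=1 move(4) ⇒ at (5,9), heading north
t=2 strafe(left, 2) ⇒ at (3,9), heading north
no rival 2-sequence matches.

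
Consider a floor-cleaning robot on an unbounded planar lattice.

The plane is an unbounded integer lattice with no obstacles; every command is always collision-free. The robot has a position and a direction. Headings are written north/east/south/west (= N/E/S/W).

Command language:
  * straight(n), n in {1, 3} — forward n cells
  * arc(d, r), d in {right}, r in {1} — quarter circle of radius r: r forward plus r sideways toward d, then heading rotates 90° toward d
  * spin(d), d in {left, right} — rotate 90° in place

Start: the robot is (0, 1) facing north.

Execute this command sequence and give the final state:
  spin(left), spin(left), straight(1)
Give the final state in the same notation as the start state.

begin: (0, 1) facing north
t=1 spin(left) ⇒ (0, 1) facing west
t=2 spin(left) ⇒ (0, 1) facing south
t=3 straight(1) ⇒ (0, 0) facing south

(0, 0) facing south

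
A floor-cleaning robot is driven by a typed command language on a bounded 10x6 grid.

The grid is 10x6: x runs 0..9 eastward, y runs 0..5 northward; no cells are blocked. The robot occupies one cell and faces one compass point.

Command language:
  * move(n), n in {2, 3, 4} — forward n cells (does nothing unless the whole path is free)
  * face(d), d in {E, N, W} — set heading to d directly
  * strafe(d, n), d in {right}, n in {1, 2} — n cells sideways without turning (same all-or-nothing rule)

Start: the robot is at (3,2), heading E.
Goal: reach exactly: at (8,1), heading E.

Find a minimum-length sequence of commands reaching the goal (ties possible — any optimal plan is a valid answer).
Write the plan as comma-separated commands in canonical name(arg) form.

initial: at (3,2), heading E
t=1 move(3) ⇒ at (6,2), heading E
t=2 move(2) ⇒ at (8,2), heading E
t=3 strafe(right, 1) ⇒ at (8,1), heading E
minimal: 3 command(s), checked below 3.

move(3), move(2), strafe(right, 1)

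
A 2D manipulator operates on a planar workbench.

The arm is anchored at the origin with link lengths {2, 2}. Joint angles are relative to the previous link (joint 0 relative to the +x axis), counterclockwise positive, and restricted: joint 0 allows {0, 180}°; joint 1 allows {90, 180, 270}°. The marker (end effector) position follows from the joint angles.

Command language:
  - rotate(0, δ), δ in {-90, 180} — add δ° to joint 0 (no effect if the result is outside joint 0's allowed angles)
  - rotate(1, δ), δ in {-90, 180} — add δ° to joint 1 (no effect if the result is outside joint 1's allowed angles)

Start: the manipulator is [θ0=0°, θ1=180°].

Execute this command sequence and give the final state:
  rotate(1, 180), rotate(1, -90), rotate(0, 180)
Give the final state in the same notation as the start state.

[θ0=180°, θ1=90°]

initial: [θ0=0°, θ1=180°]
[1] after rotate(1, 180): [θ0=0°, θ1=180°]
[2] after rotate(1, -90): [θ0=0°, θ1=90°]
[3] after rotate(0, 180): [θ0=180°, θ1=90°]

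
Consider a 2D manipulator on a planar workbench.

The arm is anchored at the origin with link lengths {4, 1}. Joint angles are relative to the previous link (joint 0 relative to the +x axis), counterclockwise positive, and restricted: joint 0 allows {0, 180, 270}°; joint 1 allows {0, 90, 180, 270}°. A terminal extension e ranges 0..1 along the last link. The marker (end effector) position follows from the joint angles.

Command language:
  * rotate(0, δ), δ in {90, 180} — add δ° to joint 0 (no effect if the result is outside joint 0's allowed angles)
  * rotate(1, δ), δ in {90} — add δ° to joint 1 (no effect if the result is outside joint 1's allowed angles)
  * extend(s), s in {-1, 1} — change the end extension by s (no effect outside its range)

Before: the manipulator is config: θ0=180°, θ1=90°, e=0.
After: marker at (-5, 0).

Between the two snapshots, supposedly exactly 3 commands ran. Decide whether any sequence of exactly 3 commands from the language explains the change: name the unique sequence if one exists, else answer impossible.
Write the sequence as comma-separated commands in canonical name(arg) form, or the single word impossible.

rotate(1, 90), rotate(1, 90), rotate(1, 90)

t0: config: θ0=180°, θ1=90°, e=0
step 1 (rotate(1, 90)): config: θ0=180°, θ1=180°, e=0
step 2 (rotate(1, 90)): config: θ0=180°, θ1=270°, e=0
step 3 (rotate(1, 90)): config: θ0=180°, θ1=0°, e=0
uniquely the one of 125 3-step routes that fits.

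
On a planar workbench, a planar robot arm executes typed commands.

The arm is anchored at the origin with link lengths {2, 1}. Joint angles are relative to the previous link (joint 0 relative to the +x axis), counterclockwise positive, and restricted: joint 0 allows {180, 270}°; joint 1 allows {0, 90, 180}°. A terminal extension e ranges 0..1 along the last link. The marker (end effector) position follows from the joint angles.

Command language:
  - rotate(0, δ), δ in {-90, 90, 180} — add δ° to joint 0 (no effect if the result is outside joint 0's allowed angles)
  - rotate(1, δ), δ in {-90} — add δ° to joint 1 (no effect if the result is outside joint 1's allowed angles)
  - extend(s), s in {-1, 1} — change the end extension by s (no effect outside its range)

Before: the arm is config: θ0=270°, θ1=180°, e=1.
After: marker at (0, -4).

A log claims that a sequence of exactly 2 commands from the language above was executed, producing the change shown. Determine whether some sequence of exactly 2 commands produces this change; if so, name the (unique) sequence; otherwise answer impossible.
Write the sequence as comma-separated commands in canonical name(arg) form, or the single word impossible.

begin: config: θ0=270°, θ1=180°, e=1
t=1 rotate(1, -90) ⇒ config: θ0=270°, θ1=90°, e=1
t=2 rotate(1, -90) ⇒ config: θ0=270°, θ1=0°, e=1
no rival 2-sequence matches.

rotate(1, -90), rotate(1, -90)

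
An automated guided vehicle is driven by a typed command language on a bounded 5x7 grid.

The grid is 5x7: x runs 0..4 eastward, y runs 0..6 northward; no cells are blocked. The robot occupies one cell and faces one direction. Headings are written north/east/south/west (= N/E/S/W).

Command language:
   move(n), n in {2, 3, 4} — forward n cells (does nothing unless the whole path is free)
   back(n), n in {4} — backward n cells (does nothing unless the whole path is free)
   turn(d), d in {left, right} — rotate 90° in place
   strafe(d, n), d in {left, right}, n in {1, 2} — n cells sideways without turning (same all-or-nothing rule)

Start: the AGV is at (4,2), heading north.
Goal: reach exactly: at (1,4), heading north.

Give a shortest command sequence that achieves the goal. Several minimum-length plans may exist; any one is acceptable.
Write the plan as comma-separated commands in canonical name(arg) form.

from: at (4,2), heading north
step 1 (strafe(left, 2)): at (2,2), heading north
step 2 (move(2)): at (2,4), heading north
step 3 (strafe(left, 1)): at (1,4), heading north
minimal: 3 command(s), checked below 3.

strafe(left, 2), move(2), strafe(left, 1)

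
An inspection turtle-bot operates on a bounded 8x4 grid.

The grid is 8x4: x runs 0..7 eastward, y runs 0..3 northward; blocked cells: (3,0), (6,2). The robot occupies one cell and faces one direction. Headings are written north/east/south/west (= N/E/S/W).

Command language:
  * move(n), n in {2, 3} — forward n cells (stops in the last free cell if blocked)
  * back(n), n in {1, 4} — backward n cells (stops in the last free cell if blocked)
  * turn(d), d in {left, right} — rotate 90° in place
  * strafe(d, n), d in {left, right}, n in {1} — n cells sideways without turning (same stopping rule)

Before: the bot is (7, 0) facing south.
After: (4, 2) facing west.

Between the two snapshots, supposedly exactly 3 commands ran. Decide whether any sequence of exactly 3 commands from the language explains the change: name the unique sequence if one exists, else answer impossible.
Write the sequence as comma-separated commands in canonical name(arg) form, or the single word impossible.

checked all 3-command options: none fits.

impossible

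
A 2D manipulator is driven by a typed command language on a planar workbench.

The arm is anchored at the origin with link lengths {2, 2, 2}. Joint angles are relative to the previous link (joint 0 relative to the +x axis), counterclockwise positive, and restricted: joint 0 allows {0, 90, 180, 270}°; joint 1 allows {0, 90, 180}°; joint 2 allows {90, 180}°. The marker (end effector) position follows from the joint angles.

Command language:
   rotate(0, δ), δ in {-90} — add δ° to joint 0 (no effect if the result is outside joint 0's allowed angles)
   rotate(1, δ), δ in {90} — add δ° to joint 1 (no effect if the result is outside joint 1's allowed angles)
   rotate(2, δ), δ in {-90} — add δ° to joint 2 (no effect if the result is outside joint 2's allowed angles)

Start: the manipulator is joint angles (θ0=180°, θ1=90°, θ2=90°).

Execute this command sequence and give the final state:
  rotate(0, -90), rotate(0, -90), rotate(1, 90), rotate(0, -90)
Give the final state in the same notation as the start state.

joint angles (θ0=270°, θ1=180°, θ2=90°)

t0: joint angles (θ0=180°, θ1=90°, θ2=90°)
1. rotate(0, -90) → joint angles (θ0=90°, θ1=90°, θ2=90°)
2. rotate(0, -90) → joint angles (θ0=0°, θ1=90°, θ2=90°)
3. rotate(1, 90) → joint angles (θ0=0°, θ1=180°, θ2=90°)
4. rotate(0, -90) → joint angles (θ0=270°, θ1=180°, θ2=90°)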